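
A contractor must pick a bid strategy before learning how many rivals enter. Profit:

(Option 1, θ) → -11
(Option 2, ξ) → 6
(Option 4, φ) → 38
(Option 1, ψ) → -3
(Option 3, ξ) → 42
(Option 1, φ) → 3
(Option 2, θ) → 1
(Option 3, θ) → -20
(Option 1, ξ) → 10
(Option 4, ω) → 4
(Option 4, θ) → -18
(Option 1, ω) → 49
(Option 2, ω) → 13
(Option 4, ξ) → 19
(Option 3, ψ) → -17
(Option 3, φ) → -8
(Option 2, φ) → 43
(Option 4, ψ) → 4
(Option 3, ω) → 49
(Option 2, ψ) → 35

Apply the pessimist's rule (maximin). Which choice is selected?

Option 2

Row minima: Option 1=-11, Option 2=1, Option 3=-20, Option 4=-18
Best worst-case = 1 → Option 2.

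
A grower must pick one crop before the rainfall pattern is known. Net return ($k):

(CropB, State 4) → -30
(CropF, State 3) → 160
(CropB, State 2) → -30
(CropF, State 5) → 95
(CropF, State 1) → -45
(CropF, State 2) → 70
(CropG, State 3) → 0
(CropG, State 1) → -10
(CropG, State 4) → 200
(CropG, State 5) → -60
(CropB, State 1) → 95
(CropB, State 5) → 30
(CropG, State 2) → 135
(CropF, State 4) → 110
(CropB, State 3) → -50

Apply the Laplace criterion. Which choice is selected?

Row averages: CropF=78, CropB=3, CropG=53
Highest average = 78 → CropF.

CropF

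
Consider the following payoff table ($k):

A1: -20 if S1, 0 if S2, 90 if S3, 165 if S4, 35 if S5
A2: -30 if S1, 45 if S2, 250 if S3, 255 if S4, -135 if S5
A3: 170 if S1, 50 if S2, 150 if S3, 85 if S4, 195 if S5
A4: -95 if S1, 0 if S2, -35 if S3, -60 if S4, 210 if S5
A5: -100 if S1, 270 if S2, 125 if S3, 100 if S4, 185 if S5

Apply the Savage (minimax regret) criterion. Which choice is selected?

A3

Column bests: S1=170, S2=270, S3=250, S4=255, S5=210.
A1 regrets: 190, 270, 160, 90, 175 → max 270
A2 regrets: 200, 225, 0, 0, 345 → max 345
A3 regrets: 0, 220, 100, 170, 15 → max 220
A4 regrets: 265, 270, 285, 315, 0 → max 315
A5 regrets: 270, 0, 125, 155, 25 → max 270
Smallest max regret = 220 → A3.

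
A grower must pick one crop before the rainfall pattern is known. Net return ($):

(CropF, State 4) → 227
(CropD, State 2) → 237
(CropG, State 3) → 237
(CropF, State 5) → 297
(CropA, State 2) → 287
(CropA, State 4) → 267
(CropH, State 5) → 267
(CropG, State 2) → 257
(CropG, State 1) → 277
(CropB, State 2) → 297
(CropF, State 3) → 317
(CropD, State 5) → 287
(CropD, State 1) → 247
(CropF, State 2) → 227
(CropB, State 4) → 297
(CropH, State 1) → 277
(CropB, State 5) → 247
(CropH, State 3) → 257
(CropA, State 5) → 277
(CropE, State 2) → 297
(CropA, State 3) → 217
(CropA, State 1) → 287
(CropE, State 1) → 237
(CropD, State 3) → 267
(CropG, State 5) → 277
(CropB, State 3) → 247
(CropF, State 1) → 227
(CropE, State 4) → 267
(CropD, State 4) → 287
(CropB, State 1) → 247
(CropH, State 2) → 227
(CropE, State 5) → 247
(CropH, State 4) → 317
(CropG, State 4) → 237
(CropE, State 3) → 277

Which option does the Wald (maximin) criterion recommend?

CropB

Row minima: CropE=237, CropF=227, CropG=237, CropB=247, CropH=227, CropA=217, CropD=237
Best worst-case = 247 → CropB.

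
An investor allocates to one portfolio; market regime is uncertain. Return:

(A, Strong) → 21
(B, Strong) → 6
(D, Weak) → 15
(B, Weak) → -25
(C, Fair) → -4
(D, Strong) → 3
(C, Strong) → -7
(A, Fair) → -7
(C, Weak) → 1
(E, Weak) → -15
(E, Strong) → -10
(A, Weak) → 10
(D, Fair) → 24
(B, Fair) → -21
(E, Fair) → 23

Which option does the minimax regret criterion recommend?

Column bests: Weak=15, Fair=24, Strong=21.
A regrets: 5, 31, 0 → max 31
B regrets: 40, 45, 15 → max 45
C regrets: 14, 28, 28 → max 28
D regrets: 0, 0, 18 → max 18
E regrets: 30, 1, 31 → max 31
Smallest max regret = 18 → D.

D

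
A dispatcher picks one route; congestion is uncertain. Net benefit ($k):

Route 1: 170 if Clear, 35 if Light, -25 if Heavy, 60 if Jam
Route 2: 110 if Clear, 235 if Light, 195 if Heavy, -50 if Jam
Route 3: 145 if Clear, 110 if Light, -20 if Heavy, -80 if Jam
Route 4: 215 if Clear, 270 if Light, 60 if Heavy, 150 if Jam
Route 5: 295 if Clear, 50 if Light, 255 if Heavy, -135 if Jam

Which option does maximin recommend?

Route 4

Row minima: Route 1=-25, Route 2=-50, Route 3=-80, Route 4=60, Route 5=-135
Best worst-case = 60 → Route 4.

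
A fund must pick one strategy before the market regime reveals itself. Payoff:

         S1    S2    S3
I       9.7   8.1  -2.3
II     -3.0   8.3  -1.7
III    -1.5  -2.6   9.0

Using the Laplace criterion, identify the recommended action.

Row averages: I=31/6, II=1.2, III=49/30
Highest average = 31/6 → I.

I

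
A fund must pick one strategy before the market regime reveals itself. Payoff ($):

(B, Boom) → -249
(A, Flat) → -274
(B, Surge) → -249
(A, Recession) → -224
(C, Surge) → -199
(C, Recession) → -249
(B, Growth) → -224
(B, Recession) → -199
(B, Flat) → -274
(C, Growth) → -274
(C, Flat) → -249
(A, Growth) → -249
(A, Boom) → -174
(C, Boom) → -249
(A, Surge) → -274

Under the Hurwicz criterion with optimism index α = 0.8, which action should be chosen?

A: 0.8·(-174) + 0.2·(-274) = -194
B: 0.8·(-199) + 0.2·(-274) = -214
C: 0.8·(-199) + 0.2·(-274) = -214
Highest Hurwicz score = -194 → A.

A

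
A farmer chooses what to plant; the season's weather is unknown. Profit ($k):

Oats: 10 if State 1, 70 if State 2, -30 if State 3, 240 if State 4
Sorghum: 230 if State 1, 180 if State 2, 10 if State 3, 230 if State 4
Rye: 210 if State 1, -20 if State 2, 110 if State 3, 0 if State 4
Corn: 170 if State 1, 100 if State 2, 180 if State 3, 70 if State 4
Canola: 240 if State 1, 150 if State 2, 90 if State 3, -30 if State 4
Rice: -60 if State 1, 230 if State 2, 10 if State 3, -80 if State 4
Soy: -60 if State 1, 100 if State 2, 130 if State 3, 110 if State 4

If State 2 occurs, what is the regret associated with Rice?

Best payoff under State 2 is 230.
Regret = 230 − 230 = 0.

0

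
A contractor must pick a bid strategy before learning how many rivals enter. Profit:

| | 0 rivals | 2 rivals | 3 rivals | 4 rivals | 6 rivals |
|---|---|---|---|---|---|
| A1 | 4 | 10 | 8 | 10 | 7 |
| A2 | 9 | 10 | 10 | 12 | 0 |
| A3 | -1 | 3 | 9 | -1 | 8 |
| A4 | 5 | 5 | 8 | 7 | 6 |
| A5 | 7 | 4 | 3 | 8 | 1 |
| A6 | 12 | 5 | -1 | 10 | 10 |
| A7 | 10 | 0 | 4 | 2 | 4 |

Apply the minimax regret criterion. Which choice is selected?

Column bests: 0 rivals=12, 2 rivals=10, 3 rivals=10, 4 rivals=12, 6 rivals=10.
A1 regrets: 8, 0, 2, 2, 3 → max 8
A2 regrets: 3, 0, 0, 0, 10 → max 10
A3 regrets: 13, 7, 1, 13, 2 → max 13
A4 regrets: 7, 5, 2, 5, 4 → max 7
A5 regrets: 5, 6, 7, 4, 9 → max 9
A6 regrets: 0, 5, 11, 2, 0 → max 11
A7 regrets: 2, 10, 6, 10, 6 → max 10
Smallest max regret = 7 → A4.

A4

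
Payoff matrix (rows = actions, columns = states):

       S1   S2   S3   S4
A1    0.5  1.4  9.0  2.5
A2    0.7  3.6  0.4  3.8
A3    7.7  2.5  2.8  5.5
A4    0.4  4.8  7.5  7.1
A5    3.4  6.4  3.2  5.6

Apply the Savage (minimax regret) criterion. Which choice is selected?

A5

Column bests: S1=7.7, S2=6.4, S3=9.0, S4=7.1.
A1 regrets: 7.2, 5.0, 0.0, 4.6 → max 7.2
A2 regrets: 7.0, 2.8, 8.6, 3.3 → max 8.6
A3 regrets: 0.0, 3.9, 6.2, 1.6 → max 6.2
A4 regrets: 7.3, 1.6, 1.5, 0.0 → max 7.3
A5 regrets: 4.3, 0.0, 5.8, 1.5 → max 5.8
Smallest max regret = 5.8 → A5.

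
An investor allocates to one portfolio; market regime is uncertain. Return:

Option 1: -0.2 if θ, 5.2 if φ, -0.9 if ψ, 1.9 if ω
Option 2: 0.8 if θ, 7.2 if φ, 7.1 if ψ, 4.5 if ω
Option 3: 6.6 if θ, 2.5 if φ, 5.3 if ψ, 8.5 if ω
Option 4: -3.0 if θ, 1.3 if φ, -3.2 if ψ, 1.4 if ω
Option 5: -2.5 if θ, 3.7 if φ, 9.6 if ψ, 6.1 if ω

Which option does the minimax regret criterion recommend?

Option 3

Column bests: θ=6.6, φ=7.2, ψ=9.6, ω=8.5.
Option 1 regrets: 6.8, 2.0, 10.5, 6.6 → max 10.5
Option 2 regrets: 5.8, 0.0, 2.5, 4.0 → max 5.8
Option 3 regrets: 0.0, 4.7, 4.3, 0.0 → max 4.7
Option 4 regrets: 9.6, 5.9, 12.8, 7.1 → max 12.8
Option 5 regrets: 9.1, 3.5, 0.0, 2.4 → max 9.1
Smallest max regret = 4.7 → Option 3.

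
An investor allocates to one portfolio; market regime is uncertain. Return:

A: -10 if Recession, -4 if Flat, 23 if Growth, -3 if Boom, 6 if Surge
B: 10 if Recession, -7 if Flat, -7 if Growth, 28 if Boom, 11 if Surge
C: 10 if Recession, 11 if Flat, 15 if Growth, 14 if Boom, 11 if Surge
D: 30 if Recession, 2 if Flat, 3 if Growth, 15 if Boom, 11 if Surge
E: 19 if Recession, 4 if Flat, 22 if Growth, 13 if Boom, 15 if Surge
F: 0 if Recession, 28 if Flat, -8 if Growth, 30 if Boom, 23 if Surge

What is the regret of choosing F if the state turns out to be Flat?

0

Best payoff under Flat is 28.
Regret = 28 − 28 = 0.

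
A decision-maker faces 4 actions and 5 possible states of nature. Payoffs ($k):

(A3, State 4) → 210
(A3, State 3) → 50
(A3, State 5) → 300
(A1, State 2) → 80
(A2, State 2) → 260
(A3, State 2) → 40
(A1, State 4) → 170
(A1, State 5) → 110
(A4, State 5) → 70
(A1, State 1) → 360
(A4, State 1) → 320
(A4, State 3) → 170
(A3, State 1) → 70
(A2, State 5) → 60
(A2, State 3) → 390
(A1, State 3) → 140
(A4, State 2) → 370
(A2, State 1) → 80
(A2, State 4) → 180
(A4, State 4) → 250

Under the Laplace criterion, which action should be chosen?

A4

Row averages: A1=172, A2=194, A3=134, A4=236
Highest average = 236 → A4.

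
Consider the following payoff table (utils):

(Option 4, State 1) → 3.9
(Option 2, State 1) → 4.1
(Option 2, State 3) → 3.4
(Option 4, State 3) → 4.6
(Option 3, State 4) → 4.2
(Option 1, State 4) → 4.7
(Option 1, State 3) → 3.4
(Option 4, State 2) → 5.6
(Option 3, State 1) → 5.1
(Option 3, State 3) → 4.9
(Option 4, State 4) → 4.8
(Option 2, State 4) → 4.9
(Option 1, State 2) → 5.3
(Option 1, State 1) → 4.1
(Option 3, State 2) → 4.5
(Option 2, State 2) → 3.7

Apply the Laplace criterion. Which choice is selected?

Row averages: Option 1=4.375, Option 2=4.025, Option 3=4.675, Option 4=4.725
Highest average = 4.725 → Option 4.

Option 4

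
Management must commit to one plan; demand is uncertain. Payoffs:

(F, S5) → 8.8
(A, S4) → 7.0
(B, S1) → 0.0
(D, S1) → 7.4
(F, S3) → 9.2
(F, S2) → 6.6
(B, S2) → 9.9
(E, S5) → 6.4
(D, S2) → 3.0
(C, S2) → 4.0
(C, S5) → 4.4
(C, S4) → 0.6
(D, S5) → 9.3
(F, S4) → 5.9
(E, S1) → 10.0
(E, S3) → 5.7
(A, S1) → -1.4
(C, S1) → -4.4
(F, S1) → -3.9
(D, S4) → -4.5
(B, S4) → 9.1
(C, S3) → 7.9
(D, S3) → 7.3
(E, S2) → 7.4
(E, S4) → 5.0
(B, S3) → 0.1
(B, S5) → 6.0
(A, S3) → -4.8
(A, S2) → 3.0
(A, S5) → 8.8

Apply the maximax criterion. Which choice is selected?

Row maxima: A=8.8, B=9.9, C=7.9, D=9.3, E=10.0, F=9.2
Best best-case = 10.0 → E.

E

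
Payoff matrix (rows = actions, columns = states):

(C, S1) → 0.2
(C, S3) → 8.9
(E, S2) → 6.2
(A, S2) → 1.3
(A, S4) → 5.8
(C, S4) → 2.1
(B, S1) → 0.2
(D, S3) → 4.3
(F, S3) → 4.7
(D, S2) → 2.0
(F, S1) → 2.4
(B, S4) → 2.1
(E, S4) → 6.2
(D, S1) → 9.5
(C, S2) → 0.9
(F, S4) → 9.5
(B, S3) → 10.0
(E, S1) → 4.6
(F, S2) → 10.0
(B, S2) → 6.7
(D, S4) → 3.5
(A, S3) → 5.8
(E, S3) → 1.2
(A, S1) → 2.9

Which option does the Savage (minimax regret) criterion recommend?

Column bests: S1=9.5, S2=10.0, S3=10.0, S4=9.5.
A regrets: 6.6, 8.7, 4.2, 3.7 → max 8.7
B regrets: 9.3, 3.3, 0.0, 7.4 → max 9.3
C regrets: 9.3, 9.1, 1.1, 7.4 → max 9.3
D regrets: 0.0, 8.0, 5.7, 6.0 → max 8.0
E regrets: 4.9, 3.8, 8.8, 3.3 → max 8.8
F regrets: 7.1, 0.0, 5.3, 0.0 → max 7.1
Smallest max regret = 7.1 → F.

F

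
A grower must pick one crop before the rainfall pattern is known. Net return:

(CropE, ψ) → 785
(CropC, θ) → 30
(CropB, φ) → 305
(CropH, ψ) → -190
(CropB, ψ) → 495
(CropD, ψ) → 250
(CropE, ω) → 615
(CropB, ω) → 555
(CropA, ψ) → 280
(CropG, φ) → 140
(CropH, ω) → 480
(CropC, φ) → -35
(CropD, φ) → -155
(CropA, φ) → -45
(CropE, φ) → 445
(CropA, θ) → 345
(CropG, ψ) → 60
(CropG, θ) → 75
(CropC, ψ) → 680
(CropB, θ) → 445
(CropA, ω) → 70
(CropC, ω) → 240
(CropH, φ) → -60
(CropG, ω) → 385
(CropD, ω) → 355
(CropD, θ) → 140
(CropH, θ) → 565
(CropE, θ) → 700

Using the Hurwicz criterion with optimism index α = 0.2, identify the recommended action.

CropE

CropB: 0.2·555 + 0.8·305 = 355
CropD: 0.2·355 + 0.8·(-155) = -53
CropG: 0.2·385 + 0.8·60 = 125
CropE: 0.2·785 + 0.8·445 = 513
CropA: 0.2·345 + 0.8·(-45) = 33
CropH: 0.2·565 + 0.8·(-190) = -39
CropC: 0.2·680 + 0.8·(-35) = 108
Highest Hurwicz score = 513 → CropE.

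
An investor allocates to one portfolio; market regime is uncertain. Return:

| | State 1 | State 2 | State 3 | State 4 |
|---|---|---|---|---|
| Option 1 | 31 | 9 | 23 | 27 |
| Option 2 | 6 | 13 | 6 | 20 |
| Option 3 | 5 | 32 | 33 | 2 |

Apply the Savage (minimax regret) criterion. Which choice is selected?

Column bests: State 1=31, State 2=32, State 3=33, State 4=27.
Option 1 regrets: 0, 23, 10, 0 → max 23
Option 2 regrets: 25, 19, 27, 7 → max 27
Option 3 regrets: 26, 0, 0, 25 → max 26
Smallest max regret = 23 → Option 1.

Option 1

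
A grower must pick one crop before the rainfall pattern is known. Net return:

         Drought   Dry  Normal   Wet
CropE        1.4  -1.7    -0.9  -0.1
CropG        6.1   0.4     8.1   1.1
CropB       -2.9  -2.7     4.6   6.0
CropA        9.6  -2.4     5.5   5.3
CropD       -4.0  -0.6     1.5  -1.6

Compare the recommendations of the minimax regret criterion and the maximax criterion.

Column bests: Drought=9.6, Dry=0.4, Normal=8.1, Wet=6.0.
CropE regrets: 8.2, 2.1, 9.0, 6.1 → max 9.0
CropG regrets: 3.5, 0.0, 0.0, 4.9 → max 4.9
CropB regrets: 12.5, 3.1, 3.5, 0.0 → max 12.5
CropA regrets: 0.0, 2.8, 2.6, 0.7 → max 2.8
CropD regrets: 13.6, 1.0, 6.6, 7.6 → max 13.6
Smallest max regret = 2.8 → CropA.
Row maxima: CropE=1.4, CropG=8.1, CropB=6.0, CropA=9.6, CropD=1.5
Best best-case = 9.6 → CropA.

minimax regret → CropA; maximax → CropA (agree)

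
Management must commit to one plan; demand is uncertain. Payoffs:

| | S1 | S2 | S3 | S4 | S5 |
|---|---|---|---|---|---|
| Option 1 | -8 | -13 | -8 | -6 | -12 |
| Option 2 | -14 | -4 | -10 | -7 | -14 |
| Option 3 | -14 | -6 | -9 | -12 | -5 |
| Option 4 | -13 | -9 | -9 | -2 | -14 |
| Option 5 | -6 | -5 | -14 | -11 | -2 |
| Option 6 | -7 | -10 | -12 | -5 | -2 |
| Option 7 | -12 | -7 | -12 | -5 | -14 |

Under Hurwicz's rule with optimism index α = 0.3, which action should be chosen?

Option 1: 0.3·(-6) + 0.7·(-13) = -10.9
Option 2: 0.3·(-4) + 0.7·(-14) = -11
Option 3: 0.3·(-5) + 0.7·(-14) = -11.3
Option 4: 0.3·(-2) + 0.7·(-14) = -10.4
Option 5: 0.3·(-2) + 0.7·(-14) = -10.4
Option 6: 0.3·(-2) + 0.7·(-12) = -9
Option 7: 0.3·(-5) + 0.7·(-14) = -11.3
Highest Hurwicz score = -9 → Option 6.

Option 6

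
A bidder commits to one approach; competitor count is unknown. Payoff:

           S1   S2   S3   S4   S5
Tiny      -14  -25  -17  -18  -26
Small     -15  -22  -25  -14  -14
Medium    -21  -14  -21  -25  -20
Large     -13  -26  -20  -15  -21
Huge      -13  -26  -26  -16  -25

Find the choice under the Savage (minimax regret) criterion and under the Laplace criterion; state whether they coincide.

minimax regret → Small; laplace → Small (agree)

Column bests: S1=-13, S2=-14, S3=-17, S4=-14, S5=-14.
Tiny regrets: 1, 11, 0, 4, 12 → max 12
Small regrets: 2, 8, 8, 0, 0 → max 8
Medium regrets: 8, 0, 4, 11, 6 → max 11
Large regrets: 0, 12, 3, 1, 7 → max 12
Huge regrets: 0, 12, 9, 2, 11 → max 12
Smallest max regret = 8 → Small.
Row averages: Tiny=-20, Small=-18, Medium=-20.2, Large=-19, Huge=-21.2
Highest average = -18 → Small.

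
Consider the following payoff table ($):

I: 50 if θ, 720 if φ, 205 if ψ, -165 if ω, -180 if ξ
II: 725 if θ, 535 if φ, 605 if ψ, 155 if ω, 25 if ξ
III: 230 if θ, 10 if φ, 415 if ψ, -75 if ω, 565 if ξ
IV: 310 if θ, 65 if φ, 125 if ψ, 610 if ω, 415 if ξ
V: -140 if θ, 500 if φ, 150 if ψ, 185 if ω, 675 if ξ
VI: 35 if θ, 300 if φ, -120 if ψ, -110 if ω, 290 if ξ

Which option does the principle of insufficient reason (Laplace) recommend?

II

Row averages: I=126, II=409, III=229, IV=305, V=274, VI=79
Highest average = 409 → II.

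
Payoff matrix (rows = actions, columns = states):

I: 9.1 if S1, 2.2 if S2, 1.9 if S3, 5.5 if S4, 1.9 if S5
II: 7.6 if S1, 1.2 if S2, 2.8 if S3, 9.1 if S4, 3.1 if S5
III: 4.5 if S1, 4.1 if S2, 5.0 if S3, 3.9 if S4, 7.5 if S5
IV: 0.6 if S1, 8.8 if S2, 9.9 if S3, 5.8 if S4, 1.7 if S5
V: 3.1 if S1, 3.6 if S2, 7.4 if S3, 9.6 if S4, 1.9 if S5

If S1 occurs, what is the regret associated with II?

1.5

Best payoff under S1 is 9.1.
Regret = 9.1 − 7.6 = 1.5.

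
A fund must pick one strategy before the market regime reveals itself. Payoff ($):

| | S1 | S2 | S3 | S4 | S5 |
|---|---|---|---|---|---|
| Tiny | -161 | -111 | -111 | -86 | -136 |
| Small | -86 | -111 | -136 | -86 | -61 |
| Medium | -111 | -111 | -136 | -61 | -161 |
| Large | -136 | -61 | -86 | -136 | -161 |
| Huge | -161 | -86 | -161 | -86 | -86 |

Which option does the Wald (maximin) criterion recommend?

Row minima: Tiny=-161, Small=-136, Medium=-161, Large=-161, Huge=-161
Best worst-case = -136 → Small.

Small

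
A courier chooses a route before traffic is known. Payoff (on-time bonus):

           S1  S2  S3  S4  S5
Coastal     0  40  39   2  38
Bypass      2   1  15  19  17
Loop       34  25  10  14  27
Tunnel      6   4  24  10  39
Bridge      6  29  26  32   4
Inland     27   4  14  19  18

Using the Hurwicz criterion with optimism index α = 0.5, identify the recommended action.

Coastal: 0.5·40 + 0.5·0 = 20
Bypass: 0.5·19 + 0.5·1 = 10
Loop: 0.5·34 + 0.5·10 = 22
Tunnel: 0.5·39 + 0.5·4 = 21.5
Bridge: 0.5·32 + 0.5·4 = 18
Inland: 0.5·27 + 0.5·4 = 15.5
Highest Hurwicz score = 22 → Loop.

Loop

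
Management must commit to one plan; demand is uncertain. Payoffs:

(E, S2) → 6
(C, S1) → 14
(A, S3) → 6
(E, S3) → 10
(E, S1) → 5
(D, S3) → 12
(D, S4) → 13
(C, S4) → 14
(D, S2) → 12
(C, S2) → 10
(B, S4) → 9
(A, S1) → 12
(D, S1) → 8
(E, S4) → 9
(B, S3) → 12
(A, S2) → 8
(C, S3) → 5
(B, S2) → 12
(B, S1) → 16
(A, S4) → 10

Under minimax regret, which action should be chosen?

Column bests: S1=16, S2=12, S3=12, S4=14.
A regrets: 4, 4, 6, 4 → max 6
B regrets: 0, 0, 0, 5 → max 5
C regrets: 2, 2, 7, 0 → max 7
D regrets: 8, 0, 0, 1 → max 8
E regrets: 11, 6, 2, 5 → max 11
Smallest max regret = 5 → B.

B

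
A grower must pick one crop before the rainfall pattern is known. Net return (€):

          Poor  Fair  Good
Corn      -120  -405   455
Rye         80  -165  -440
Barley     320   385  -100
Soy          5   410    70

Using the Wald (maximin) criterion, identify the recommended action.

Row minima: Corn=-405, Rye=-440, Barley=-100, Soy=5
Best worst-case = 5 → Soy.

Soy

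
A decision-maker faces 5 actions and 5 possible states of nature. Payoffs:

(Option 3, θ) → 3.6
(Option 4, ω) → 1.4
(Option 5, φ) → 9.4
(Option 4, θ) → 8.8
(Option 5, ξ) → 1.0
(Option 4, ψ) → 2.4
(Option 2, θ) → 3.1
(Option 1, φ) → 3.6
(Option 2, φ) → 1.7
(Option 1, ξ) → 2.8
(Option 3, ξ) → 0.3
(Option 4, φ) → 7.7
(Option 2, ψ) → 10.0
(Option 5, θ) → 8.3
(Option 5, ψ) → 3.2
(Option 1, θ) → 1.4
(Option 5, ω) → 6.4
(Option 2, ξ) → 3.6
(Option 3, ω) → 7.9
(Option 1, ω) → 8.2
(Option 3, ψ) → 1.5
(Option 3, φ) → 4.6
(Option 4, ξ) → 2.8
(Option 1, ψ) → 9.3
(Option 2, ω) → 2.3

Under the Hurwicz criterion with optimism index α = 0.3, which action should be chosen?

Option 2

Option 1: 0.3·9.3 + 0.7·1.4 = 3.77
Option 2: 0.3·10.0 + 0.7·1.7 = 4.19
Option 3: 0.3·7.9 + 0.7·0.3 = 2.58
Option 4: 0.3·8.8 + 0.7·1.4 = 3.62
Option 5: 0.3·9.4 + 0.7·1.0 = 3.52
Highest Hurwicz score = 4.19 → Option 2.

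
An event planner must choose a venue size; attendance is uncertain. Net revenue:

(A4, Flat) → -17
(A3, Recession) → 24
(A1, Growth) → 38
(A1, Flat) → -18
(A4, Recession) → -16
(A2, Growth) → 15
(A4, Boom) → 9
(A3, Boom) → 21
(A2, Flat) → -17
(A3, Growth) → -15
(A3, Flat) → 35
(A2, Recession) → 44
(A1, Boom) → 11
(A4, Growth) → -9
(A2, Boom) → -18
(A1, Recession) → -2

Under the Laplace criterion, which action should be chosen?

A3

Row averages: A1=7.25, A2=6, A3=16.25, A4=-8.25
Highest average = 16.25 → A3.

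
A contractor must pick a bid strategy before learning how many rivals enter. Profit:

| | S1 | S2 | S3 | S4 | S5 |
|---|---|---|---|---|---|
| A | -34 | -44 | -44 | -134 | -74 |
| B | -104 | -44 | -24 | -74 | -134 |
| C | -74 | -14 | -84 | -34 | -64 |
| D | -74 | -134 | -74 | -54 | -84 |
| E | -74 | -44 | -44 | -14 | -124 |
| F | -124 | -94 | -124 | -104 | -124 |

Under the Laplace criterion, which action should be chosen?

Row averages: A=-66, B=-76, C=-54, D=-84, E=-60, F=-114
Highest average = -54 → C.

C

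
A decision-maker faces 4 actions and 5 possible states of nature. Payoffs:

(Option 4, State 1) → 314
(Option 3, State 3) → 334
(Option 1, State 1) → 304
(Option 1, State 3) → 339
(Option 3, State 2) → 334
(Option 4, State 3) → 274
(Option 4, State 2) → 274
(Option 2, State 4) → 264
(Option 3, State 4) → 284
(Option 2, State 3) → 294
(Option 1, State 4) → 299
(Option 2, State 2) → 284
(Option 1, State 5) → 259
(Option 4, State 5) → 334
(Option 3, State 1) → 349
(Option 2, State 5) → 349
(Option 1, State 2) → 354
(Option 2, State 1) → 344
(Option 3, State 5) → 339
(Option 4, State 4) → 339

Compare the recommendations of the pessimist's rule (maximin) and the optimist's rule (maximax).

Row minima: Option 1=259, Option 2=264, Option 3=284, Option 4=274
Best worst-case = 284 → Option 3.
Row maxima: Option 1=354, Option 2=349, Option 3=349, Option 4=339
Best best-case = 354 → Option 1.

maximin → Option 3; maximax → Option 1 (disagree)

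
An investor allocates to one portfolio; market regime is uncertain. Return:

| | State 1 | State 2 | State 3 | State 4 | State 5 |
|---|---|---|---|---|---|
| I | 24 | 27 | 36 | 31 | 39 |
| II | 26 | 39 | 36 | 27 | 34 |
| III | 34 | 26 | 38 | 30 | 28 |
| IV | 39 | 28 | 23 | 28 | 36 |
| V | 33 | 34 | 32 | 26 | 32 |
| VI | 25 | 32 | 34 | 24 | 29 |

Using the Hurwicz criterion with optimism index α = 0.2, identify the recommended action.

I: 0.2·39 + 0.8·24 = 27
II: 0.2·39 + 0.8·26 = 28.6
III: 0.2·38 + 0.8·26 = 28.4
IV: 0.2·39 + 0.8·23 = 26.2
V: 0.2·34 + 0.8·26 = 27.6
VI: 0.2·34 + 0.8·24 = 26
Highest Hurwicz score = 28.6 → II.

II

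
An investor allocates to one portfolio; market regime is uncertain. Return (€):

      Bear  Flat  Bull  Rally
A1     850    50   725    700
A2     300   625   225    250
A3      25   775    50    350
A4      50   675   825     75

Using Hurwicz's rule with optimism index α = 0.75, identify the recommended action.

A1: 0.75·850 + 0.25·50 = 650
A2: 0.75·625 + 0.25·225 = 525
A3: 0.75·775 + 0.25·25 = 587.5
A4: 0.75·825 + 0.25·50 = 631.25
Highest Hurwicz score = 650 → A1.

A1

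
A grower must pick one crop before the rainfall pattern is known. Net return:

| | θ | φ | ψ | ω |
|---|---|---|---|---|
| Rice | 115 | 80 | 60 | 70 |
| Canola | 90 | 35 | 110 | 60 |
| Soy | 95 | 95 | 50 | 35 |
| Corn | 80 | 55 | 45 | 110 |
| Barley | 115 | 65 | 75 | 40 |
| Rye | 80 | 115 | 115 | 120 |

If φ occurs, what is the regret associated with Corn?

Best payoff under φ is 115.
Regret = 115 − 55 = 60.

60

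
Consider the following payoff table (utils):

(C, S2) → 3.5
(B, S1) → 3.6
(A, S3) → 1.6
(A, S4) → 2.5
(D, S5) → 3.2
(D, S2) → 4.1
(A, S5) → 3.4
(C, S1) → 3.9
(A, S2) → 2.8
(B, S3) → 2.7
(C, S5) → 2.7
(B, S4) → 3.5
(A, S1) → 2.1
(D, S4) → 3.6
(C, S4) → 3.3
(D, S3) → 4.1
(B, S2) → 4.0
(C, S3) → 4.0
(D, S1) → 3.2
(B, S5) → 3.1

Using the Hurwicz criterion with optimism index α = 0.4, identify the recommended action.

A: 0.4·3.4 + 0.6·1.6 = 2.32
B: 0.4·4.0 + 0.6·2.7 = 3.22
C: 0.4·4.0 + 0.6·2.7 = 3.22
D: 0.4·4.1 + 0.6·3.2 = 3.56
Highest Hurwicz score = 3.56 → D.

D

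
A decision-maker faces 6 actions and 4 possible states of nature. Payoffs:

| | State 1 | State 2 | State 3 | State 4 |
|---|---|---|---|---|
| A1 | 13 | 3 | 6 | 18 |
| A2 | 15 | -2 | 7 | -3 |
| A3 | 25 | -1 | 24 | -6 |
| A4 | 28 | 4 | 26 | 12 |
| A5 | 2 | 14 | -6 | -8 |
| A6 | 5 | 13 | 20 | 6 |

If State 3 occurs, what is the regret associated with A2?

Best payoff under State 3 is 26.
Regret = 26 − 7 = 19.

19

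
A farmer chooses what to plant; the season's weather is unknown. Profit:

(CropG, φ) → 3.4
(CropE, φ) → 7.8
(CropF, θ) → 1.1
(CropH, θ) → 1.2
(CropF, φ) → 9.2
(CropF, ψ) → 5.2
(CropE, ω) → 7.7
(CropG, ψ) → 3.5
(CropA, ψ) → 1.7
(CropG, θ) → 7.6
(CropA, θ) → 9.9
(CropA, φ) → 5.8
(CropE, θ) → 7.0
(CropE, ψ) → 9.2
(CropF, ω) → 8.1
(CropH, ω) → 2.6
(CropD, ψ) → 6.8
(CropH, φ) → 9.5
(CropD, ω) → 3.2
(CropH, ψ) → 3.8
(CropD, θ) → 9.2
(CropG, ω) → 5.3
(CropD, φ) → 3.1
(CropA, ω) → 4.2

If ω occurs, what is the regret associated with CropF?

0.0

Best payoff under ω is 8.1.
Regret = 8.1 − 8.1 = 0.0.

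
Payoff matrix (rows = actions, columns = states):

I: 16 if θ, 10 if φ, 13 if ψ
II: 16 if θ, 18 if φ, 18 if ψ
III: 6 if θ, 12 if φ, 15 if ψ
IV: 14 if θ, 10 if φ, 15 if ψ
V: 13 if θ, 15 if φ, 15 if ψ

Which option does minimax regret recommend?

II

Column bests: θ=16, φ=18, ψ=18.
I regrets: 0, 8, 5 → max 8
II regrets: 0, 0, 0 → max 0
III regrets: 10, 6, 3 → max 10
IV regrets: 2, 8, 3 → max 8
V regrets: 3, 3, 3 → max 3
Smallest max regret = 0 → II.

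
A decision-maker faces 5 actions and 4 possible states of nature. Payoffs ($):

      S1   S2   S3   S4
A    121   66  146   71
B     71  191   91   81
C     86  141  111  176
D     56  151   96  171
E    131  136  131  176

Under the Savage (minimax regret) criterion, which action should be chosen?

Column bests: S1=131, S2=191, S3=146, S4=176.
A regrets: 10, 125, 0, 105 → max 125
B regrets: 60, 0, 55, 95 → max 95
C regrets: 45, 50, 35, 0 → max 50
D regrets: 75, 40, 50, 5 → max 75
E regrets: 0, 55, 15, 0 → max 55
Smallest max regret = 50 → C.

C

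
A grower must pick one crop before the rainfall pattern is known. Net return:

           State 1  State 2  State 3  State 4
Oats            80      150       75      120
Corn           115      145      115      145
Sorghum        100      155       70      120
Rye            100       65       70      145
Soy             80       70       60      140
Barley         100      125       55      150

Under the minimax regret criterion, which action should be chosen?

Corn

Column bests: State 1=115, State 2=155, State 3=115, State 4=150.
Oats regrets: 35, 5, 40, 30 → max 40
Corn regrets: 0, 10, 0, 5 → max 10
Sorghum regrets: 15, 0, 45, 30 → max 45
Rye regrets: 15, 90, 45, 5 → max 90
Soy regrets: 35, 85, 55, 10 → max 85
Barley regrets: 15, 30, 60, 0 → max 60
Smallest max regret = 10 → Corn.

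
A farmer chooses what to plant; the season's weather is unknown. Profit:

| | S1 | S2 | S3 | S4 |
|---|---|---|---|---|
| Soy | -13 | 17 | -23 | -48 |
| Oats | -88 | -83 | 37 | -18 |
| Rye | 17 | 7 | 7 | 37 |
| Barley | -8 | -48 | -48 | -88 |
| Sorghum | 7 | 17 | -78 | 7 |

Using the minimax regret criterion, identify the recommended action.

Column bests: S1=17, S2=17, S3=37, S4=37.
Soy regrets: 30, 0, 60, 85 → max 85
Oats regrets: 105, 100, 0, 55 → max 105
Rye regrets: 0, 10, 30, 0 → max 30
Barley regrets: 25, 65, 85, 125 → max 125
Sorghum regrets: 10, 0, 115, 30 → max 115
Smallest max regret = 30 → Rye.

Rye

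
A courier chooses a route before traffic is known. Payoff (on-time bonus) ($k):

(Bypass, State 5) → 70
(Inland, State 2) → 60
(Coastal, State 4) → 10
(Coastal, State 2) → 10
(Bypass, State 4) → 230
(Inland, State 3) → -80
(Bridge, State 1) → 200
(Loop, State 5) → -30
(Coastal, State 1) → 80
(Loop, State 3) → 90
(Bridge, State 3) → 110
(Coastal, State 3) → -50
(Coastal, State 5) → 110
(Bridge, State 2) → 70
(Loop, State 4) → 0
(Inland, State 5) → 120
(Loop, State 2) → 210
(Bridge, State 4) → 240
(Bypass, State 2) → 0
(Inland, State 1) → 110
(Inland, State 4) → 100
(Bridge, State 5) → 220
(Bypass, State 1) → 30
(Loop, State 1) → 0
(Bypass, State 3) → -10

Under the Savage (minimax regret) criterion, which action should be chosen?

Column bests: State 1=200, State 2=210, State 3=110, State 4=240, State 5=220.
Coastal regrets: 120, 200, 160, 230, 110 → max 230
Inland regrets: 90, 150, 190, 140, 100 → max 190
Bypass regrets: 170, 210, 120, 10, 150 → max 210
Loop regrets: 200, 0, 20, 240, 250 → max 250
Bridge regrets: 0, 140, 0, 0, 0 → max 140
Smallest max regret = 140 → Bridge.

Bridge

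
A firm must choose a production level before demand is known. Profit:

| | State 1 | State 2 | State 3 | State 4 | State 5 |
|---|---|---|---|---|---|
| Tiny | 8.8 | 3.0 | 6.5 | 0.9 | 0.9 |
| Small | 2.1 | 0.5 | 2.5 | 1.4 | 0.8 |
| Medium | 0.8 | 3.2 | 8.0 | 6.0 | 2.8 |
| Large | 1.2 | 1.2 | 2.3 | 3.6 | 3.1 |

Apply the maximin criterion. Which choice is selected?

Large

Row minima: Tiny=0.9, Small=0.5, Medium=0.8, Large=1.2
Best worst-case = 1.2 → Large.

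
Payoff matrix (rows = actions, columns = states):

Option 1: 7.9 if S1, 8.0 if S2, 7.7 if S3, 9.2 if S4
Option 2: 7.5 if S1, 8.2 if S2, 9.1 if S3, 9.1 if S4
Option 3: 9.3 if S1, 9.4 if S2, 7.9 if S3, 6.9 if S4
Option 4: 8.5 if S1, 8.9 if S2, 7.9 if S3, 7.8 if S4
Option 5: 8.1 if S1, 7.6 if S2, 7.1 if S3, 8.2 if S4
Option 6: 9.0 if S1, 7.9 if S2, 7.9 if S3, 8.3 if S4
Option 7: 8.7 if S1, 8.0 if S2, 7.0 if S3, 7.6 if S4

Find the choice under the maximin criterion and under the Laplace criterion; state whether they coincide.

Row minima: Option 1=7.7, Option 2=7.5, Option 3=6.9, Option 4=7.8, Option 5=7.1, Option 6=7.9, Option 7=7.0
Best worst-case = 7.9 → Option 6.
Row averages: Option 1=8.2, Option 2=8.475, Option 3=8.375, Option 4=8.275, Option 5=7.75, Option 6=8.275, Option 7=7.825
Highest average = 8.475 → Option 2.

maximin → Option 6; laplace → Option 2 (disagree)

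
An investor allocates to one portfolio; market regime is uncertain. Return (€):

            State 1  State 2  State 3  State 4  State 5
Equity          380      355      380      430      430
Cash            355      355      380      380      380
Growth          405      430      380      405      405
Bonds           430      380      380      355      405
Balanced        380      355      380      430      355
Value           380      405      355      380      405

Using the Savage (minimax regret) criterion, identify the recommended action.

Growth

Column bests: State 1=430, State 2=430, State 3=380, State 4=430, State 5=430.
Equity regrets: 50, 75, 0, 0, 0 → max 75
Cash regrets: 75, 75, 0, 50, 50 → max 75
Growth regrets: 25, 0, 0, 25, 25 → max 25
Bonds regrets: 0, 50, 0, 75, 25 → max 75
Balanced regrets: 50, 75, 0, 0, 75 → max 75
Value regrets: 50, 25, 25, 50, 25 → max 50
Smallest max regret = 25 → Growth.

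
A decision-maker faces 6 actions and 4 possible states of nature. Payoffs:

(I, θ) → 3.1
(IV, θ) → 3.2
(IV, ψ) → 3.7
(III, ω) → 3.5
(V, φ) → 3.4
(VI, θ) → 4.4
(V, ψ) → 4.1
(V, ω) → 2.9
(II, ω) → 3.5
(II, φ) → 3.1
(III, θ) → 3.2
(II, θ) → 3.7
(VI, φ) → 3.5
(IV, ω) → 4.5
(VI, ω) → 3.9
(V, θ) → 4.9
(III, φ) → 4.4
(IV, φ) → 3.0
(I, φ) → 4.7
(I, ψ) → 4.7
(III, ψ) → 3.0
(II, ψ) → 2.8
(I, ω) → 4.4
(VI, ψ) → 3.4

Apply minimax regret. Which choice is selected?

Column bests: θ=4.9, φ=4.7, ψ=4.7, ω=4.5.
I regrets: 1.8, 0.0, 0.0, 0.1 → max 1.8
II regrets: 1.2, 1.6, 1.9, 1.0 → max 1.9
III regrets: 1.7, 0.3, 1.7, 1.0 → max 1.7
IV regrets: 1.7, 1.7, 1.0, 0.0 → max 1.7
V regrets: 0.0, 1.3, 0.6, 1.6 → max 1.6
VI regrets: 0.5, 1.2, 1.3, 0.6 → max 1.3
Smallest max regret = 1.3 → VI.

VI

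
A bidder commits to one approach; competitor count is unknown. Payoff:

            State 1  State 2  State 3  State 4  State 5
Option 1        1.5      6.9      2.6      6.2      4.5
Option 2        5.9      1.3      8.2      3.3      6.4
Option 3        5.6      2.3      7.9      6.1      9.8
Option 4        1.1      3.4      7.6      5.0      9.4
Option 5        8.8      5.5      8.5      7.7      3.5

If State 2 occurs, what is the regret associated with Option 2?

5.6

Best payoff under State 2 is 6.9.
Regret = 6.9 − 1.3 = 5.6.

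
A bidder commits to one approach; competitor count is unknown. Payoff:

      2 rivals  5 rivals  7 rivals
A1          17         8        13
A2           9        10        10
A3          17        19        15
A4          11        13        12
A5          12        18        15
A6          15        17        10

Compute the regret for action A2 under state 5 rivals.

9

Best payoff under 5 rivals is 19.
Regret = 19 − 10 = 9.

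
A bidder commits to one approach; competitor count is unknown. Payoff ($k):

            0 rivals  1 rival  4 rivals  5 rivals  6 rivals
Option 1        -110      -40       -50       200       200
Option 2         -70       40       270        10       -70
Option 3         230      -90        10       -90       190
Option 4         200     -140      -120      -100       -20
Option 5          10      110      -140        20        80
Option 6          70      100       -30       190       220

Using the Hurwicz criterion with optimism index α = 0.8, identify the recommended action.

Option 1: 0.8·200 + 0.2·(-110) = 138
Option 2: 0.8·270 + 0.2·(-70) = 202
Option 3: 0.8·230 + 0.2·(-90) = 166
Option 4: 0.8·200 + 0.2·(-140) = 132
Option 5: 0.8·110 + 0.2·(-140) = 60
Option 6: 0.8·220 + 0.2·(-30) = 170
Highest Hurwicz score = 202 → Option 2.

Option 2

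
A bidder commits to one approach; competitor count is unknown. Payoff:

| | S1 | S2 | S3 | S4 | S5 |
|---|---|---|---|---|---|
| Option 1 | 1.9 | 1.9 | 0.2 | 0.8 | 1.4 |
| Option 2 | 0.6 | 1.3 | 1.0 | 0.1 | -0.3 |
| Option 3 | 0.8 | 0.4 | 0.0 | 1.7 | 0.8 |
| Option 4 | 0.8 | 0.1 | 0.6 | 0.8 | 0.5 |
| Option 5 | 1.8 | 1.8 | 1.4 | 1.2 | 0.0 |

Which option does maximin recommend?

Row minima: Option 1=0.2, Option 2=-0.3, Option 3=0.0, Option 4=0.1, Option 5=0.0
Best worst-case = 0.2 → Option 1.

Option 1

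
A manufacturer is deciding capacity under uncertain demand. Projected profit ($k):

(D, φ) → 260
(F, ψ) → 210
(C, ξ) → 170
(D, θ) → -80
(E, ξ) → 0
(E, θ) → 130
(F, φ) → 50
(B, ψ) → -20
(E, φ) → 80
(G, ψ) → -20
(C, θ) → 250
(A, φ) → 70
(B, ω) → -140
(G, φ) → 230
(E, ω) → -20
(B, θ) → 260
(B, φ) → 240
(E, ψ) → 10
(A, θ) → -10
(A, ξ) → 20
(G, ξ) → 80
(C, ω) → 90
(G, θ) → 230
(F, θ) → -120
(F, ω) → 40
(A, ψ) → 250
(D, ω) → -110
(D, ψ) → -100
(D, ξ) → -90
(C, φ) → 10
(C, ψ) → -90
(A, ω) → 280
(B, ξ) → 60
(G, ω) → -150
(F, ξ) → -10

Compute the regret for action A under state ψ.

Best payoff under ψ is 250.
Regret = 250 − 250 = 0.

0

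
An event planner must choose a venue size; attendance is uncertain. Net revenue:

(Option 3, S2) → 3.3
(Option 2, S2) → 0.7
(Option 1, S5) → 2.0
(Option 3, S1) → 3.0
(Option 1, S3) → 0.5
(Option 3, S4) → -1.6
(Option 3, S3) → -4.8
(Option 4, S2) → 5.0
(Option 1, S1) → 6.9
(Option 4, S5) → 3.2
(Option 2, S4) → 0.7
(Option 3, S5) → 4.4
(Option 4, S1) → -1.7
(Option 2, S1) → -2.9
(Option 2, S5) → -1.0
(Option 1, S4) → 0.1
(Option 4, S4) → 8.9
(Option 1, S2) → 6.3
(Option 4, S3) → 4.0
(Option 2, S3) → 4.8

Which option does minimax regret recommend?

Option 4

Column bests: S1=6.9, S2=6.3, S3=4.8, S4=8.9, S5=4.4.
Option 1 regrets: 0.0, 0.0, 4.3, 8.8, 2.4 → max 8.8
Option 2 regrets: 9.8, 5.6, 0.0, 8.2, 5.4 → max 9.8
Option 3 regrets: 3.9, 3.0, 9.6, 10.5, 0.0 → max 10.5
Option 4 regrets: 8.6, 1.3, 0.8, 0.0, 1.2 → max 8.6
Smallest max regret = 8.6 → Option 4.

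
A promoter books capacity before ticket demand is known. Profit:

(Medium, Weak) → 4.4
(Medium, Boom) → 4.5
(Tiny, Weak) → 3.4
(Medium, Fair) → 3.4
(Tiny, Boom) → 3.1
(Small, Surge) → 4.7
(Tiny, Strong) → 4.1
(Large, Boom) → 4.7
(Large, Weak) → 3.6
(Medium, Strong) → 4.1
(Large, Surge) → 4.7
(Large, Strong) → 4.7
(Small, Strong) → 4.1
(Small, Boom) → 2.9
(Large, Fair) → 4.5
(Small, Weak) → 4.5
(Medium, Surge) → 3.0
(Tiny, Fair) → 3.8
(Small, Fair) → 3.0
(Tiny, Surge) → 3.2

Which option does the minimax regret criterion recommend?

Column bests: Weak=4.5, Fair=4.5, Strong=4.7, Boom=4.7, Surge=4.7.
Tiny regrets: 1.1, 0.7, 0.6, 1.6, 1.5 → max 1.6
Small regrets: 0.0, 1.5, 0.6, 1.8, 0.0 → max 1.8
Medium regrets: 0.1, 1.1, 0.6, 0.2, 1.7 → max 1.7
Large regrets: 0.9, 0.0, 0.0, 0.0, 0.0 → max 0.9
Smallest max regret = 0.9 → Large.

Large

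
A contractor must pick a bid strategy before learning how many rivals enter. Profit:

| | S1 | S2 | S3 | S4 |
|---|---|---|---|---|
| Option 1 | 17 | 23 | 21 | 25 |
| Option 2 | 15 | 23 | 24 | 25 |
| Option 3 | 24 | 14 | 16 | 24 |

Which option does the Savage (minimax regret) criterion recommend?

Column bests: S1=24, S2=23, S3=24, S4=25.
Option 1 regrets: 7, 0, 3, 0 → max 7
Option 2 regrets: 9, 0, 0, 0 → max 9
Option 3 regrets: 0, 9, 8, 1 → max 9
Smallest max regret = 7 → Option 1.

Option 1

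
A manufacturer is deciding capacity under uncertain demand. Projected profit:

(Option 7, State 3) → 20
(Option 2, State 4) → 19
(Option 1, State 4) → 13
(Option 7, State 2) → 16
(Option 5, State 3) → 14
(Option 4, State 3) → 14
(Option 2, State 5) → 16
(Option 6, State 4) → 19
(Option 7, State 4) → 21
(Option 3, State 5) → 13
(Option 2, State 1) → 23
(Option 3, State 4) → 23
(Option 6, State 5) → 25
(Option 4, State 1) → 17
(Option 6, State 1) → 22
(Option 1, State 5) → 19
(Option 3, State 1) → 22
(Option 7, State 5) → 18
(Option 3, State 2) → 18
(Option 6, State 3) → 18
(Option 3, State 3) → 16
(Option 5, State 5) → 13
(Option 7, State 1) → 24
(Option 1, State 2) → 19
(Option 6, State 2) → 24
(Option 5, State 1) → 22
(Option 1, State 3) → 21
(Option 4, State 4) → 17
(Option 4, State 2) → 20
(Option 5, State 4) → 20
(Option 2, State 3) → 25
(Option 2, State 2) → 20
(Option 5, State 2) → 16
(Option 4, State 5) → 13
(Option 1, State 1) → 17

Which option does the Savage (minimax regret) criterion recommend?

Column bests: State 1=24, State 2=24, State 3=25, State 4=23, State 5=25.
Option 1 regrets: 7, 5, 4, 10, 6 → max 10
Option 2 regrets: 1, 4, 0, 4, 9 → max 9
Option 3 regrets: 2, 6, 9, 0, 12 → max 12
Option 4 regrets: 7, 4, 11, 6, 12 → max 12
Option 5 regrets: 2, 8, 11, 3, 12 → max 12
Option 6 regrets: 2, 0, 7, 4, 0 → max 7
Option 7 regrets: 0, 8, 5, 2, 7 → max 8
Smallest max regret = 7 → Option 6.

Option 6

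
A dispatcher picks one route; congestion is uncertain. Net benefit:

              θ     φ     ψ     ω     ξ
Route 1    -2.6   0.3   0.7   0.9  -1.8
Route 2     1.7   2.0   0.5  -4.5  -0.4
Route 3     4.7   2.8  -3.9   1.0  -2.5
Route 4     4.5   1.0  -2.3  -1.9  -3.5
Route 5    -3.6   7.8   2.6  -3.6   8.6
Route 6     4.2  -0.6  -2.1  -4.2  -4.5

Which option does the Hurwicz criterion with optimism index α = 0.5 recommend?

Route 5

Route 1: 0.5·0.9 + 0.5·(-2.6) = -0.85
Route 2: 0.5·2.0 + 0.5·(-4.5) = -1.25
Route 3: 0.5·4.7 + 0.5·(-3.9) = 0.4
Route 4: 0.5·4.5 + 0.5·(-3.5) = 0.5
Route 5: 0.5·8.6 + 0.5·(-3.6) = 2.5
Route 6: 0.5·4.2 + 0.5·(-4.5) = -0.15
Highest Hurwicz score = 2.5 → Route 5.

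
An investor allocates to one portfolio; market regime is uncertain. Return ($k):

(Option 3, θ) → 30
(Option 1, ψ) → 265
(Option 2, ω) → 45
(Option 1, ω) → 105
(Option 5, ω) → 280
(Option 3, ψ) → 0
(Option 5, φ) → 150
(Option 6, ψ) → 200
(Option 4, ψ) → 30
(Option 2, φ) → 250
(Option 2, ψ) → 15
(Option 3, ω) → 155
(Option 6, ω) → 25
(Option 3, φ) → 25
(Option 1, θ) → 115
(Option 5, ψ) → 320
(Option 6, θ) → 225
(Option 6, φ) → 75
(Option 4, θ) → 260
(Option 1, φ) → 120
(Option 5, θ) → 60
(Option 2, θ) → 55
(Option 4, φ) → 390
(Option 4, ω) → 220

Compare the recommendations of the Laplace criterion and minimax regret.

laplace → Option 4; minimax regret → Option 5 (disagree)

Row averages: Option 1=151.25, Option 2=91.25, Option 3=52.5, Option 4=225, Option 5=202.5, Option 6=131.25
Highest average = 225 → Option 4.
Column bests: θ=260, φ=390, ψ=320, ω=280.
Option 1 regrets: 145, 270, 55, 175 → max 270
Option 2 regrets: 205, 140, 305, 235 → max 305
Option 3 regrets: 230, 365, 320, 125 → max 365
Option 4 regrets: 0, 0, 290, 60 → max 290
Option 5 regrets: 200, 240, 0, 0 → max 240
Option 6 regrets: 35, 315, 120, 255 → max 315
Smallest max regret = 240 → Option 5.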